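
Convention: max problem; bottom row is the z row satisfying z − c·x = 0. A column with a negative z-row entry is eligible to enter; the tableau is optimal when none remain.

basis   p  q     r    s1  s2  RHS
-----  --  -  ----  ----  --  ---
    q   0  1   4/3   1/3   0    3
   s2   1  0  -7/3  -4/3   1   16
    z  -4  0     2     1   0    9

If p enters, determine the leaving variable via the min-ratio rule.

Column p entries and ratios — q: 0 ≤ 0, skip; s2: 16/1 = 16.
Smallest ratio is 16 in the row of s2, so s2 leaves.

s2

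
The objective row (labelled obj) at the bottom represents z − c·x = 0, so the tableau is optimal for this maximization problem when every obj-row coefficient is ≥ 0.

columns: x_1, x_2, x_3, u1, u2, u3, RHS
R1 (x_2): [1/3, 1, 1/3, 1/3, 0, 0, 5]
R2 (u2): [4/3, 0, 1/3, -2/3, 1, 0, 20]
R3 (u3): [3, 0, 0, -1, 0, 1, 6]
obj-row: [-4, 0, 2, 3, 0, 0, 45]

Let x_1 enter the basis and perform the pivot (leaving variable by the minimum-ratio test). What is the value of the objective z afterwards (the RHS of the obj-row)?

Ratio test on column x_1 — row 1: 5/(1/3) = 15; row 2: 20/(4/3) = 15; row 3: 6/3 = 2. Minimum is 2 at row 3 (u3 leaves); pivot element 3.
Pivot on row 3; the obj-row RHS becomes 45 − (-4)·2 = 53.

53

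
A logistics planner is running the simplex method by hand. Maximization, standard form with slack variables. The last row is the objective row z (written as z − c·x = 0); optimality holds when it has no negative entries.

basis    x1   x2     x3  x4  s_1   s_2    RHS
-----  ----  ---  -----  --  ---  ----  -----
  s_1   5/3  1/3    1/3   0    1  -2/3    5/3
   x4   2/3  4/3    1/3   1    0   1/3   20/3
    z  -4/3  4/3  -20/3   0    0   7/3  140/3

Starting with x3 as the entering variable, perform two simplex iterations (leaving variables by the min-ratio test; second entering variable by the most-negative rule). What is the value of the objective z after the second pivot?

Ratio test on column x3 — row 1: (5/3)/(1/3) = 5; row 2: (20/3)/(1/3) = 20. Minimum is 5 at row 1 (s_1 leaves); pivot element 1/3.
Pivot on row 1; the z-row RHS becomes 140/3 − (-20/3)·5 = 80.
Next entering variable (most negative z-row entry -11): s_2.
Ratio test on column s_2 — row 1: entry -2 ≤ 0; row 2: 5/1 = 5. Minimum is 5 at row 2 (x4 leaves); pivot element 1.
After the second pivot the z-row RHS is 80 − (-11)·5 = 135.

135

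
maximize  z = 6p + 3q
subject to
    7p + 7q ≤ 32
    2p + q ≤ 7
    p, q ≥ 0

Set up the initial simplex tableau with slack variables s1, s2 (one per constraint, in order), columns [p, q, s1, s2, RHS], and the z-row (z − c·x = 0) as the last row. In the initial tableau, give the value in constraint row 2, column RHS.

The RHS of constraint 2 is b_2 = 7.

7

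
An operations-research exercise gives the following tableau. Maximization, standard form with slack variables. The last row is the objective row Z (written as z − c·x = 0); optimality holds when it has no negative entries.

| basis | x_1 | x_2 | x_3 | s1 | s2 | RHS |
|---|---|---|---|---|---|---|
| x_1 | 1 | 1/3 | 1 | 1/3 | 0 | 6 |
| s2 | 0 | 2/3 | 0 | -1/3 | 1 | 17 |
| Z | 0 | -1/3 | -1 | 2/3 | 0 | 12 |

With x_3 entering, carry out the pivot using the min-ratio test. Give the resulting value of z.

Ratio test on column x_3 — row 1: 6/1 = 6; row 2: entry 0 ≤ 0. Minimum is 6 at row 1 (x_1 leaves); pivot element 1.
Pivot on row 1; the Z-row RHS becomes 12 − (-1)·6 = 18.

18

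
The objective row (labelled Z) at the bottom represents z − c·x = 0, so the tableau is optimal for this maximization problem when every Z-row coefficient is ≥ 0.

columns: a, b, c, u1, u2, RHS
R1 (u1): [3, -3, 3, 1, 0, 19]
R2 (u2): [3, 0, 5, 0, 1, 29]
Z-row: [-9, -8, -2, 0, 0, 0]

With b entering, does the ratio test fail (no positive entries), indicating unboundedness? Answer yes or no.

Every constraint-row entry in column b is ≤ 0, so increasing b is unbounded.

yes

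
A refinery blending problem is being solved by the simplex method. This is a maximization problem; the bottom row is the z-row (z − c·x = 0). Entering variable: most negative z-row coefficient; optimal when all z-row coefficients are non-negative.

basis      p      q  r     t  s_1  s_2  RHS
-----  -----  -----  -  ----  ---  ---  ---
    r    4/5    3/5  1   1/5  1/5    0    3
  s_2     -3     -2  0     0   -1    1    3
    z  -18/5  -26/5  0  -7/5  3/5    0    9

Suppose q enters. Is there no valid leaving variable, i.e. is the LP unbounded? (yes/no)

no

Column q has positive entries in row(s) 1, so the ratio test bounds it — not unbounded.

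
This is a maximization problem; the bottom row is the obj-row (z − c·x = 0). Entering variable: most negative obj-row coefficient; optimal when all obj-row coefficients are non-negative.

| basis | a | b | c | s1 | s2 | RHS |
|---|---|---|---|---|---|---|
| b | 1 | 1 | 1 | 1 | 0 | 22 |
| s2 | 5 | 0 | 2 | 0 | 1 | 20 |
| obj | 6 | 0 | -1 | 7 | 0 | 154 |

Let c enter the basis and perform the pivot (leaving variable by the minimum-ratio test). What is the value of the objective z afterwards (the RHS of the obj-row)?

Ratio test on column c — row 1: 22/1 = 22; row 2: 20/2 = 10. Minimum is 10 at row 2 (s2 leaves); pivot element 2.
Pivot on row 2; the obj-row RHS becomes 154 − (-1)·10 = 164.

164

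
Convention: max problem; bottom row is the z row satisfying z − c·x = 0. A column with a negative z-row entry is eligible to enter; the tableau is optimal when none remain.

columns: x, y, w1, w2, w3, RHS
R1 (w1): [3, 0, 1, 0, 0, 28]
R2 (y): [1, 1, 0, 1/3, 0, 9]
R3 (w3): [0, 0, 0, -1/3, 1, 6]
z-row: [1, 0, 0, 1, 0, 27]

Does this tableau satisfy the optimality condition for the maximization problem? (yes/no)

Every z-row coefficient is ≥ 0, so the tableau is optimal.

yes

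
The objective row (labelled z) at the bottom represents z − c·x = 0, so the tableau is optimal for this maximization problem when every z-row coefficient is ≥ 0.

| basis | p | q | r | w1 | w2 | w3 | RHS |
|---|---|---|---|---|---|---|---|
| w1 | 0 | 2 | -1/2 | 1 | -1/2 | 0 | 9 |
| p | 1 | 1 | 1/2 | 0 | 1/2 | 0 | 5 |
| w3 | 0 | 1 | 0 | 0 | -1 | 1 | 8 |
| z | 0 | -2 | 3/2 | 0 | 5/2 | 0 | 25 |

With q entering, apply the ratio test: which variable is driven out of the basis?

w1

Column q entries and ratios — w1: 9/2 = 9/2; p: 5/1 = 5; w3: 8/1 = 8.
Smallest ratio is 9/2 in the row of w1, so w1 leaves.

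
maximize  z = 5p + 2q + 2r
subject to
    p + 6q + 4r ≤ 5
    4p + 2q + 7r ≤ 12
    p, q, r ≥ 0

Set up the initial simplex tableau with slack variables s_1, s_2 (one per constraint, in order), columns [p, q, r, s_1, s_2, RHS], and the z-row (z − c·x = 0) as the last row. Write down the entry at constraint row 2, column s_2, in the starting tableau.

1

Slack s_2 belongs to constraint 2; its column is the unit vector e_2, so the entry in row 2 is 1.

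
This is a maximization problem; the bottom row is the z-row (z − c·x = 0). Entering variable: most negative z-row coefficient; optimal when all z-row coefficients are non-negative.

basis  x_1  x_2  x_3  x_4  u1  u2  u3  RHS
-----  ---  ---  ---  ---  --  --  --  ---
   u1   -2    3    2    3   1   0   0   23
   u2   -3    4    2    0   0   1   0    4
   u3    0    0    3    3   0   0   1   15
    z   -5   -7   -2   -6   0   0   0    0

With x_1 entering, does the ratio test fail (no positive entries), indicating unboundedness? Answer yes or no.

yes

Every constraint-row entry in column x_1 is ≤ 0, so increasing x_1 is unbounded.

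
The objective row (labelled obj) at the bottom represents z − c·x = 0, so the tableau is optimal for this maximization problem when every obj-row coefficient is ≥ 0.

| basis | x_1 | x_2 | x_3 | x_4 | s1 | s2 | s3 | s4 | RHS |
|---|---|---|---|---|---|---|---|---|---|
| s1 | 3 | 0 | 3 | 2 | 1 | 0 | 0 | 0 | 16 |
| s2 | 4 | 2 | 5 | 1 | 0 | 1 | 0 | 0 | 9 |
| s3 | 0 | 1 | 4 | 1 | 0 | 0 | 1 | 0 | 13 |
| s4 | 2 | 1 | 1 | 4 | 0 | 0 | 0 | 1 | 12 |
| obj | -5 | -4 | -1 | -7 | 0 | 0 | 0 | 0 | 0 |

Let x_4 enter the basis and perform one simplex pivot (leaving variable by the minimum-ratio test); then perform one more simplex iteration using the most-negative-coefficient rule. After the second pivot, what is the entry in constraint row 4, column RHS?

Ratio test on column x_4 — row 1: 16/2 = 8; row 2: 9/1 = 9; row 3: 13/1 = 13; row 4: 12/4 = 3. Minimum is 3 at row 4 (s4 leaves); pivot element 4.
Divide row 4 by 4; eliminate column x_4 from the other rows.
Second iteration: most negative obj-row entry is -9/4 in column x_2, so x_2 enters.
Ratio test on column x_2 — row 1: entry -1/2 ≤ 0; row 2: 6/(7/4) = 24/7; row 3: 10/(3/4) = 40/3; row 4: 3/(1/4) = 12. Minimum is 24/7 at row 2 (s2 leaves); pivot element 7/4.
Divide row 2 by 7/4; eliminate column x_2 from the other rows.
After both pivots, the entry at constraint row 4, column RHS is 15/7.

15/7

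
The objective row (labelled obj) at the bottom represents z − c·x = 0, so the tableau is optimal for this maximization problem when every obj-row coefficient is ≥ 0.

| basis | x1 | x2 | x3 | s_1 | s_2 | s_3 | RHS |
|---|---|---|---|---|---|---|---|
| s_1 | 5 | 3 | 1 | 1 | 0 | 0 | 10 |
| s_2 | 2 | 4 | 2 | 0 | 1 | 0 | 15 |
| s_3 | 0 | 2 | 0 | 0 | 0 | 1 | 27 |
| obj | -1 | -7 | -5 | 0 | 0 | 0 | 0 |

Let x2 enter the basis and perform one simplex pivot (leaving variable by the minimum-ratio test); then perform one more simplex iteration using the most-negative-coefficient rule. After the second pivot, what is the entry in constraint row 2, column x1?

Ratio test on column x2 — row 1: 10/3 = 10/3; row 2: 15/4 = 15/4; row 3: 27/2 = 27/2. Minimum is 10/3 at row 1 (s_1 leaves); pivot element 3.
Divide row 1 by 3; eliminate column x2 from the other rows.
Second iteration: most negative obj-row entry is -8/3 in column x3, so x3 enters.
Ratio test on column x3 — row 1: (10/3)/(1/3) = 10; row 2: (5/3)/(2/3) = 5/2; row 3: entry -2/3 ≤ 0. Minimum is 5/2 at row 2 (s_2 leaves); pivot element 2/3.
Divide row 2 by 2/3; eliminate column x3 from the other rows.
After both pivots, the entry at constraint row 2, column x1 is -7.

-7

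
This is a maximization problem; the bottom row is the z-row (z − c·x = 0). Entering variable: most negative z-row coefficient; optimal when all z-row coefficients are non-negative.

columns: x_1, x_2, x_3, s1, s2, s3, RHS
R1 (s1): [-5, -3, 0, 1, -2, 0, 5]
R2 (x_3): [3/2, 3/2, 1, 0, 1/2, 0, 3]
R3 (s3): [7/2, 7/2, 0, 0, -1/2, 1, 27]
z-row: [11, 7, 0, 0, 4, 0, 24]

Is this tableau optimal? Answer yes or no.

yes

Every z-row coefficient is ≥ 0, so the tableau is optimal.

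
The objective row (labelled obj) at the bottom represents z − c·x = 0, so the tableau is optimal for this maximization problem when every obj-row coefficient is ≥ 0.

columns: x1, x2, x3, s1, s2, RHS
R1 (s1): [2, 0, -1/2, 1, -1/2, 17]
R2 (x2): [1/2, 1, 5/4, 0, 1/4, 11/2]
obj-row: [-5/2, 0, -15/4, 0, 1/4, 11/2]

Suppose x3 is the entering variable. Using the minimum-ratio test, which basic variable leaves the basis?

Column x3 entries and ratios — s1: -1/2 ≤ 0, skip; x2: (11/2)/(5/4) = 22/5.
Smallest ratio is 22/5 in the row of x2, so x2 leaves.

x2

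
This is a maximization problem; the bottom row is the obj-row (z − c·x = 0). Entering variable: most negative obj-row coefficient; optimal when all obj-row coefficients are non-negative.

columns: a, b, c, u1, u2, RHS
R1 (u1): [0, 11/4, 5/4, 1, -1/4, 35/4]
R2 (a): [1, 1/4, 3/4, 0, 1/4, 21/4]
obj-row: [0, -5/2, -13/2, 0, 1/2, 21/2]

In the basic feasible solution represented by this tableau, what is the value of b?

0

b is not in the basis, so in the current basic feasible solution b = 0.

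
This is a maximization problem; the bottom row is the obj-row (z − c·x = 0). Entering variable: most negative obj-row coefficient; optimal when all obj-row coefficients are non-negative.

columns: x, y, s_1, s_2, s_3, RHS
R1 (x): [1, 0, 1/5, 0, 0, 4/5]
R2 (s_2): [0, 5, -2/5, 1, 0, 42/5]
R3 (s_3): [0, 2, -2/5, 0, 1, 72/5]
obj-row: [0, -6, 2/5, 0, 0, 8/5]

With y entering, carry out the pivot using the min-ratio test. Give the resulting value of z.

292/25

Ratio test on column y — row 1: entry 0 ≤ 0; row 2: (42/5)/5 = 42/25; row 3: (72/5)/2 = 36/5. Minimum is 42/25 at row 2 (s_2 leaves); pivot element 5.
Pivot on row 2; the obj-row RHS becomes 8/5 − (-6)·(42/25) = 292/25.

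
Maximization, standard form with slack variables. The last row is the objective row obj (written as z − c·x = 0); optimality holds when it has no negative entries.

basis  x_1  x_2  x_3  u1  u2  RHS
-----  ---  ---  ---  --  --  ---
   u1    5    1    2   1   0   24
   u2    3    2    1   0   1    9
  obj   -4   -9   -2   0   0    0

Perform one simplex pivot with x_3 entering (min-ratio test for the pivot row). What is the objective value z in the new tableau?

18

Ratio test on column x_3 — row 1: 24/2 = 12; row 2: 9/1 = 9. Minimum is 9 at row 2 (u2 leaves); pivot element 1.
Pivot on row 2; the obj-row RHS becomes 0 − (-2)·9 = 18.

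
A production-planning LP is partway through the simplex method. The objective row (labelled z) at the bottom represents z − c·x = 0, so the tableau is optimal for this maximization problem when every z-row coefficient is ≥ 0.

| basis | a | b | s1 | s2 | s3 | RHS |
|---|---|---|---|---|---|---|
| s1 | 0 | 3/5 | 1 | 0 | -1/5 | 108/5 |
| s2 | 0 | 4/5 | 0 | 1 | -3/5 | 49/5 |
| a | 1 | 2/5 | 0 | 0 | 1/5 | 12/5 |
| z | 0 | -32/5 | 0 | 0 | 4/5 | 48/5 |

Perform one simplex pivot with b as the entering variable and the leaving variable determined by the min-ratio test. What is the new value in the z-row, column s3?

4

Ratio test on column b — row 1: (108/5)/(3/5) = 36; row 2: (49/5)/(4/5) = 49/4; row 3: (12/5)/(2/5) = 6. Minimum is 6 at row 3 (a leaves); pivot element 2/5.
Divide row 3 by 2/5; eliminate column b from the other rows.
z-row update in column s3: 4/5 − (-32/5)·(1/2) = 4.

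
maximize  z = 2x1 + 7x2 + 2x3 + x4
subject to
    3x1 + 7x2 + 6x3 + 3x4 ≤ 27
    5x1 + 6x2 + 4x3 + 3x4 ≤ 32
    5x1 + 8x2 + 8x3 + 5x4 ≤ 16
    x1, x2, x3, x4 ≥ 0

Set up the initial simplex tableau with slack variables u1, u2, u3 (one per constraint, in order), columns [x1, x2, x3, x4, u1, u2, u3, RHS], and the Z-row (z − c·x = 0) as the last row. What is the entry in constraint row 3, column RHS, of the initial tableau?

16

The RHS of constraint 3 is b_3 = 16.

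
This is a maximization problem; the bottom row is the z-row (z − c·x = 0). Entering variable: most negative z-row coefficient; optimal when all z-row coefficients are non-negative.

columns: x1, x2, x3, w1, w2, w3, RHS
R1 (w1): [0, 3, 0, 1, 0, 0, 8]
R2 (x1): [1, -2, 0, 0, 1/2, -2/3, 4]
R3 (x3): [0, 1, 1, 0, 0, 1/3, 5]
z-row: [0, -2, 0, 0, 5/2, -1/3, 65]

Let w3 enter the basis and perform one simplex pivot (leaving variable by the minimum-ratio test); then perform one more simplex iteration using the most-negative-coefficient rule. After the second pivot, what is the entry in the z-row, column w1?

1/3

Ratio test on column w3 — row 1: entry 0 ≤ 0; row 2: entry -2/3 ≤ 0; row 3: 5/(1/3) = 15. Minimum is 15 at row 3 (x3 leaves); pivot element 1/3.
Divide row 3 by 1/3; eliminate column w3 from the other rows.
Second iteration: most negative z-row entry is -1 in column x2, so x2 enters.
Ratio test on column x2 — row 1: 8/3 = 8/3; row 2: entry 0 ≤ 0; row 3: 15/3 = 5. Minimum is 8/3 at row 1 (w1 leaves); pivot element 3.
Divide row 1 by 3; eliminate column x2 from the other rows.
After both pivots, the entry at the z-row, column w1 is 1/3.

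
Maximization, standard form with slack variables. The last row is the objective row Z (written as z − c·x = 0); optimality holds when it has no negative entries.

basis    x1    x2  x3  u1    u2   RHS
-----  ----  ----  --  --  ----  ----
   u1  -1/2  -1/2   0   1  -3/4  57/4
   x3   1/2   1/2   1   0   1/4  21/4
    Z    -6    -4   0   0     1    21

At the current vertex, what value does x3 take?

21/4

x3 is basic (row 2); its value is the RHS of that row, 21/4.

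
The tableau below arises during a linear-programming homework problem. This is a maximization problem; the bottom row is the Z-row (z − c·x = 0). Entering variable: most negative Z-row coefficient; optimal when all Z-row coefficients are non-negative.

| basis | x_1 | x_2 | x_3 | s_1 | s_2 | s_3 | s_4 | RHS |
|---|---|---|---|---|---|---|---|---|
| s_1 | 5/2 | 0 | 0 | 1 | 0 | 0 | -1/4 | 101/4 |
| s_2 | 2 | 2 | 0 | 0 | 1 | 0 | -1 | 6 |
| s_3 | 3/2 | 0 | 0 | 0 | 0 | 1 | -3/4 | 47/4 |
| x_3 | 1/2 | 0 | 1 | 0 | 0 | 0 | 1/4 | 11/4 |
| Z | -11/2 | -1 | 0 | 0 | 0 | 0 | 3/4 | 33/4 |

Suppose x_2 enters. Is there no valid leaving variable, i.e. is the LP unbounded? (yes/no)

Column x_2 has positive entries in row(s) 2, so the ratio test bounds it — not unbounded.

no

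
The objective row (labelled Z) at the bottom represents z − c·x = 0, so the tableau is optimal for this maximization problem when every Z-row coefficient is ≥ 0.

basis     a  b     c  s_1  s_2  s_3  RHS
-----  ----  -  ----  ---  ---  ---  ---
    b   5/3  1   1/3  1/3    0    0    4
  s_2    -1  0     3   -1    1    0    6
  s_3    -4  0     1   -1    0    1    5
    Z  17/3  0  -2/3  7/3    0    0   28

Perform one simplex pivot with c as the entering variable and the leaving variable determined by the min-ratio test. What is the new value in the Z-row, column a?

49/9

Ratio test on column c — row 1: 4/(1/3) = 12; row 2: 6/3 = 2; row 3: 5/1 = 5. Minimum is 2 at row 2 (s_2 leaves); pivot element 3.
Divide row 2 by 3; eliminate column c from the other rows.
Z-row update in column a: 17/3 − (-2/3)·(-1/3) = 49/9.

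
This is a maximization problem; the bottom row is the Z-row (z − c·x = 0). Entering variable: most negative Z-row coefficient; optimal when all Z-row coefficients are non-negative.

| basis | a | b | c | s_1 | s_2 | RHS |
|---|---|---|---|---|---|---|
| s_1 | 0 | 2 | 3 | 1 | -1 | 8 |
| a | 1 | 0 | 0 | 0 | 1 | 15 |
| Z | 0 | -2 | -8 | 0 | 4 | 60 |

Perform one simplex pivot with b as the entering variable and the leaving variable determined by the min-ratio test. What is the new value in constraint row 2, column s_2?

Ratio test on column b — row 1: 8/2 = 4; row 2: entry 0 ≤ 0. Minimum is 4 at row 1 (s_1 leaves); pivot element 2.
Divide row 1 by 2; eliminate column b from the other rows.
Row 2 update in column s_2: 1 − 0·(-1/2) = 1.

1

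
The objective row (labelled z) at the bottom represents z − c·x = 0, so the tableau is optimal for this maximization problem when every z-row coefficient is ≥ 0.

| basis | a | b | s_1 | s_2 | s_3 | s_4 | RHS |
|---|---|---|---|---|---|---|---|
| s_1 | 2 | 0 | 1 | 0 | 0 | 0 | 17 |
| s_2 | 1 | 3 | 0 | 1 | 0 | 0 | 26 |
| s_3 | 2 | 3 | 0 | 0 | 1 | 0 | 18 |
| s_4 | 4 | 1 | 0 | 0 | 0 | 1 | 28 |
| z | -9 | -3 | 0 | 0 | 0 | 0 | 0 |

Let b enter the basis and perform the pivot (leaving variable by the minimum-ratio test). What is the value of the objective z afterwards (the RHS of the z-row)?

Ratio test on column b — row 1: entry 0 ≤ 0; row 2: 26/3 = 26/3; row 3: 18/3 = 6; row 4: 28/1 = 28. Minimum is 6 at row 3 (s_3 leaves); pivot element 3.
Pivot on row 3; the z-row RHS becomes 0 − (-3)·6 = 18.

18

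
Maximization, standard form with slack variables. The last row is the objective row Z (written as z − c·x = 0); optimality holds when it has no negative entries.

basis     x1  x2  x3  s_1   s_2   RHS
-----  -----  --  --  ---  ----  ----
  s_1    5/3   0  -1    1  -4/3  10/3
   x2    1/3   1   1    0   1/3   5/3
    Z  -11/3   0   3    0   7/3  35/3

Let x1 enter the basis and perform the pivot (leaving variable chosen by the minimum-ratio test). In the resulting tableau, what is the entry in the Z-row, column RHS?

19

Ratio test on column x1 — row 1: (10/3)/(5/3) = 2; row 2: (5/3)/(1/3) = 5. Minimum is 2 at row 1 (s_1 leaves); pivot element 5/3.
Divide row 1 by 5/3; eliminate column x1 from the other rows.
Z-row update in column RHS: 35/3 − (-11/3)·2 = 19.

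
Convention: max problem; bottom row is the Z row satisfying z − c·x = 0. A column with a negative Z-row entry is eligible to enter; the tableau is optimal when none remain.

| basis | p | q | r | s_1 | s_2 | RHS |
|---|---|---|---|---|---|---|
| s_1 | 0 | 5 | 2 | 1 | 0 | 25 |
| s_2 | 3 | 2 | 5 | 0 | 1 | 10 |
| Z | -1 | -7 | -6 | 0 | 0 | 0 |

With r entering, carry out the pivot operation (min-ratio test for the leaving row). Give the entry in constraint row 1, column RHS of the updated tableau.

Ratio test on column r — row 1: 25/2 = 25/2; row 2: 10/5 = 2. Minimum is 2 at row 2 (s_2 leaves); pivot element 5.
Divide row 2 by 5; eliminate column r from the other rows.
Row 1 update in column RHS: 25 − 2·2 = 21.

21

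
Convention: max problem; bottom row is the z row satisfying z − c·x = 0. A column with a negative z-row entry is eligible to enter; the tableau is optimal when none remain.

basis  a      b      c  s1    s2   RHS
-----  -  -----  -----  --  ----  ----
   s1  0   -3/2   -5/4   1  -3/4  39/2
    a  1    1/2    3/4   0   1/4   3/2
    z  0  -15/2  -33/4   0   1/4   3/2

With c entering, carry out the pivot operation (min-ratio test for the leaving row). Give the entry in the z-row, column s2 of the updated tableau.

3

Ratio test on column c — row 1: entry -5/4 ≤ 0; row 2: (3/2)/(3/4) = 2. Minimum is 2 at row 2 (a leaves); pivot element 3/4.
Divide row 2 by 3/4; eliminate column c from the other rows.
z-row update in column s2: 1/4 − (-33/4)·(1/3) = 3.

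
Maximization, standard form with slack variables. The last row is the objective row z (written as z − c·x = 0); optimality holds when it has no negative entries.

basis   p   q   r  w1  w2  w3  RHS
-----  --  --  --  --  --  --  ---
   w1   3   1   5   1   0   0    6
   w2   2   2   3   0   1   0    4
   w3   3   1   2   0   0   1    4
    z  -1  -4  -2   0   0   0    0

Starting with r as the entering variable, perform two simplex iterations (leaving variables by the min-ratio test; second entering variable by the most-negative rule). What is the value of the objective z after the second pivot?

Ratio test on column r — row 1: 6/5 = 6/5; row 2: 4/3 = 4/3; row 3: 4/2 = 2. Minimum is 6/5 at row 1 (w1 leaves); pivot element 5.
Pivot on row 1; the z-row RHS becomes 0 − (-2)·(6/5) = 12/5.
Next entering variable (most negative z-row entry -18/5): q.
Ratio test on column q — row 1: (6/5)/(1/5) = 6; row 2: (2/5)/(7/5) = 2/7; row 3: (8/5)/(3/5) = 8/3. Minimum is 2/7 at row 2 (w2 leaves); pivot element 7/5.
After the second pivot the z-row RHS is 12/5 − (-18/5)·(2/7) = 24/7.

24/7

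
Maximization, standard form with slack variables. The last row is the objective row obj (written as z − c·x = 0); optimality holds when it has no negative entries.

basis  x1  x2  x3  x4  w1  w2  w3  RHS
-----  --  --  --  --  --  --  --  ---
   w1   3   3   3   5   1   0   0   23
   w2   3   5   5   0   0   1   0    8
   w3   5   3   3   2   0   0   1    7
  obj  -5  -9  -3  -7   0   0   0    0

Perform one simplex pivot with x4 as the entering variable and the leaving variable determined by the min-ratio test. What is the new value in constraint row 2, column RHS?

Ratio test on column x4 — row 1: 23/5 = 23/5; row 2: entry 0 ≤ 0; row 3: 7/2 = 7/2. Minimum is 7/2 at row 3 (w3 leaves); pivot element 2.
Divide row 3 by 2; eliminate column x4 from the other rows.
Row 2 update in column RHS: 8 − 0·(7/2) = 8.

8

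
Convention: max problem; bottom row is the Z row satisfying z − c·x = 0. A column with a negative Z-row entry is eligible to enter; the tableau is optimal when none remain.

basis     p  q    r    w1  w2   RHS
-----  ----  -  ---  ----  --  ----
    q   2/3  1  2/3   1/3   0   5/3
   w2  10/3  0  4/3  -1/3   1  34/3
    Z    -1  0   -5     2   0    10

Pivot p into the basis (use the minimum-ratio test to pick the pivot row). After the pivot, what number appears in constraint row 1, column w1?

1/2

Ratio test on column p — row 1: (5/3)/(2/3) = 5/2; row 2: (34/3)/(10/3) = 17/5. Minimum is 5/2 at row 1 (q leaves); pivot element 2/3.
Divide row 1 by 2/3; eliminate column p from the other rows.
In the new row 1, the w1 entry is the old entry divided by the pivot: (1/3)/(2/3) = 1/2.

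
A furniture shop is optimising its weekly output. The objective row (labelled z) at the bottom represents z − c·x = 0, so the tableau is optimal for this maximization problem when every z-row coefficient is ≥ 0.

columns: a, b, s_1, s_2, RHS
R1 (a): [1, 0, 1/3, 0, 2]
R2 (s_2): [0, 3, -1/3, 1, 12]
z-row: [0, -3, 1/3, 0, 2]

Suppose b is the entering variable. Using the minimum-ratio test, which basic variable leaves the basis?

Column b entries and ratios — a: 0 ≤ 0, skip; s_2: 12/3 = 4.
Smallest ratio is 4 in the row of s_2, so s_2 leaves.

s_2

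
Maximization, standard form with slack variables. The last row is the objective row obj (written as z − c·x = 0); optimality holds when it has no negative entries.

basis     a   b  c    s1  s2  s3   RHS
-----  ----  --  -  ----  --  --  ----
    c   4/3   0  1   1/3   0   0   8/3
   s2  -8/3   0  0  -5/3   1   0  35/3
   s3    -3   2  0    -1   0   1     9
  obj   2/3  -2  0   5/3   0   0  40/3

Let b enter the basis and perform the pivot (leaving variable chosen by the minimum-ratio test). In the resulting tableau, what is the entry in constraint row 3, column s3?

1/2

Ratio test on column b — row 1: entry 0 ≤ 0; row 2: entry 0 ≤ 0; row 3: 9/2 = 9/2. Minimum is 9/2 at row 3 (s3 leaves); pivot element 2.
Divide row 3 by 2; eliminate column b from the other rows.
In the new row 3, the s3 entry is the old entry divided by the pivot: 1/2 = 1/2.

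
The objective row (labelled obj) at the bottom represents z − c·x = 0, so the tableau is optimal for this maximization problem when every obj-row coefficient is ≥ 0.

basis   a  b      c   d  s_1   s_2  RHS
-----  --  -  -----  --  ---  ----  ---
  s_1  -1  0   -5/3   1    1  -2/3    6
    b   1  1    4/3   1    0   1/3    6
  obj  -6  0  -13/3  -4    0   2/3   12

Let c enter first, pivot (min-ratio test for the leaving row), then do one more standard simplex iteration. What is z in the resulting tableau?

48

Ratio test on column c — row 1: entry -5/3 ≤ 0; row 2: 6/(4/3) = 9/2. Minimum is 9/2 at row 2 (b leaves); pivot element 4/3.
Pivot on row 2; the obj-row RHS becomes 12 − (-13/3)·(9/2) = 63/2.
Next entering variable (most negative obj-row entry -11/4): a.
Ratio test on column a — row 1: (27/2)/(1/4) = 54; row 2: (9/2)/(3/4) = 6. Minimum is 6 at row 2 (c leaves); pivot element 3/4.
After the second pivot the obj-row RHS is 63/2 − (-11/4)·6 = 48.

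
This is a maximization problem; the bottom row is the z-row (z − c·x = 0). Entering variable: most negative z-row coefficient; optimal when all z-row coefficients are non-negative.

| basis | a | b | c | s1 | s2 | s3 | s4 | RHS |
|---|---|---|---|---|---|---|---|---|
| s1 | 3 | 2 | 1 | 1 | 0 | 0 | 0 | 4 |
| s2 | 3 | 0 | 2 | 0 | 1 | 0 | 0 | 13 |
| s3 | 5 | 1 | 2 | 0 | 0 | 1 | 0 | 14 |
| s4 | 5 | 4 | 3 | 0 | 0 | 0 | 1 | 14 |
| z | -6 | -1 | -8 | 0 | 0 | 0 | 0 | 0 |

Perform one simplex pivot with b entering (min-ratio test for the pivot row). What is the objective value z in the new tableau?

2

Ratio test on column b — row 1: 4/2 = 2; row 2: entry 0 ≤ 0; row 3: 14/1 = 14; row 4: 14/4 = 7/2. Minimum is 2 at row 1 (s1 leaves); pivot element 2.
Pivot on row 1; the z-row RHS becomes 0 − (-1)·2 = 2.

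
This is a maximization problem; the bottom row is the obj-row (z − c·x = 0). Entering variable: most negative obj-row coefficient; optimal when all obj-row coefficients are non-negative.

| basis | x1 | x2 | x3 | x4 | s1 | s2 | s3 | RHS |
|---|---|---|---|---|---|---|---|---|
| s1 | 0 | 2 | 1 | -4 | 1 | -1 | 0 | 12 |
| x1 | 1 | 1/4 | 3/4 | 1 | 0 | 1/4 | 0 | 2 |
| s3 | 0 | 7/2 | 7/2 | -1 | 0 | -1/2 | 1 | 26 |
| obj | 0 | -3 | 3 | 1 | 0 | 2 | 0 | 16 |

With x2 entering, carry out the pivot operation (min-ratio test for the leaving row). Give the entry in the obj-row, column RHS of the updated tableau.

34

Ratio test on column x2 — row 1: 12/2 = 6; row 2: 2/(1/4) = 8; row 3: 26/(7/2) = 52/7. Minimum is 6 at row 1 (s1 leaves); pivot element 2.
Divide row 1 by 2; eliminate column x2 from the other rows.
obj-row update in column RHS: 16 − (-3)·6 = 34.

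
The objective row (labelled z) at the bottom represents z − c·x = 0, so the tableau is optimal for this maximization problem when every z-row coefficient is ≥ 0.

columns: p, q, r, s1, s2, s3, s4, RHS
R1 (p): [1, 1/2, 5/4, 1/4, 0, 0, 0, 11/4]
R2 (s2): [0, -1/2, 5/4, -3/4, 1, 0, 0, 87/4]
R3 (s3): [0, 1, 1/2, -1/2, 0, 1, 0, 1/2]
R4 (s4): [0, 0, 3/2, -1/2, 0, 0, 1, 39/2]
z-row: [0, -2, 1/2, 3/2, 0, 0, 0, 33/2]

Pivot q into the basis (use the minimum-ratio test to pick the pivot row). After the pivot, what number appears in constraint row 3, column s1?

-1/2

Ratio test on column q — row 1: (11/4)/(1/2) = 11/2; row 2: entry -1/2 ≤ 0; row 3: (1/2)/1 = 1/2; row 4: entry 0 ≤ 0. Minimum is 1/2 at row 3 (s3 leaves); pivot element 1.
Divide row 3 by 1; eliminate column q from the other rows.
In the new row 3, the s1 entry is the old entry divided by the pivot: (-1/2)/1 = -1/2.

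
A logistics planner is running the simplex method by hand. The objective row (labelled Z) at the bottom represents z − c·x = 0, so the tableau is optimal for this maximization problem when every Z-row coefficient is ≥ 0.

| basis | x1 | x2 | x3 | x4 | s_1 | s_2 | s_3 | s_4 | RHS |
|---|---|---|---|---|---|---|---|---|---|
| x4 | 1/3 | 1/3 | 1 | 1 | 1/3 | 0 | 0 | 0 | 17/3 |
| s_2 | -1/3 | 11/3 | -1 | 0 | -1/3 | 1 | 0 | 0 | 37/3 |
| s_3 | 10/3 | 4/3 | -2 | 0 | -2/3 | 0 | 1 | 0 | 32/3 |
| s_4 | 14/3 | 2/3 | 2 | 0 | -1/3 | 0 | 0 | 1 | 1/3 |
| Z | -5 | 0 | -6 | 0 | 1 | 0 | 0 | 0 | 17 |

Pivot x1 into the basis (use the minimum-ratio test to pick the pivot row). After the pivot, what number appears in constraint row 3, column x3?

Ratio test on column x1 — row 1: (17/3)/(1/3) = 17; row 2: entry -1/3 ≤ 0; row 3: (32/3)/(10/3) = 16/5; row 4: (1/3)/(14/3) = 1/14. Minimum is 1/14 at row 4 (s_4 leaves); pivot element 14/3.
Divide row 4 by 14/3; eliminate column x1 from the other rows.
Row 3 update in column x3: -2 − (10/3)·(3/7) = -24/7.

-24/7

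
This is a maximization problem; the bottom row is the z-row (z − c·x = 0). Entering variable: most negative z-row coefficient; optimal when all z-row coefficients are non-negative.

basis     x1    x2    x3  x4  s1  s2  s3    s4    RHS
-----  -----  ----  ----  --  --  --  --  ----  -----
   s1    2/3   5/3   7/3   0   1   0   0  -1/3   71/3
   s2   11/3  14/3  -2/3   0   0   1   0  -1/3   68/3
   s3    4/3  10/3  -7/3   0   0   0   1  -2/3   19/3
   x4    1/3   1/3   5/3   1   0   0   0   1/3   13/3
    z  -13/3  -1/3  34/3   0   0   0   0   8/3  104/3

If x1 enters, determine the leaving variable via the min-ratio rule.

Column x1 entries and ratios — s1: (71/3)/(2/3) = 71/2; s2: (68/3)/(11/3) = 68/11; s3: (19/3)/(4/3) = 19/4; x4: (13/3)/(1/3) = 13.
Smallest ratio is 19/4 in the row of s3, so s3 leaves.

s3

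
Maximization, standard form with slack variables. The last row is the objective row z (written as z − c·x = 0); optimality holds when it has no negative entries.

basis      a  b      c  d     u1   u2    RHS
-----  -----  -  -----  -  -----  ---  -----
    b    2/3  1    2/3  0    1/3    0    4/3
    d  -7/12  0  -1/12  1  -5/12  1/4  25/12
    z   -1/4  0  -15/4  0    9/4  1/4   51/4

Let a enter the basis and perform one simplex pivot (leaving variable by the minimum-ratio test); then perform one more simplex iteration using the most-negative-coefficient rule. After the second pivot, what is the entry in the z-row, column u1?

Ratio test on column a — row 1: (4/3)/(2/3) = 2; row 2: entry -7/12 ≤ 0. Minimum is 2 at row 1 (b leaves); pivot element 2/3.
Divide row 1 by 2/3; eliminate column a from the other rows.
Second iteration: most negative z-row entry is -7/2 in column c, so c enters.
Ratio test on column c — row 1: 2/1 = 2; row 2: (13/4)/(1/2) = 13/2. Minimum is 2 at row 1 (a leaves); pivot element 1.
Divide row 1 by 1; eliminate column c from the other rows.
After both pivots, the entry at the z-row, column u1 is 33/8.

33/8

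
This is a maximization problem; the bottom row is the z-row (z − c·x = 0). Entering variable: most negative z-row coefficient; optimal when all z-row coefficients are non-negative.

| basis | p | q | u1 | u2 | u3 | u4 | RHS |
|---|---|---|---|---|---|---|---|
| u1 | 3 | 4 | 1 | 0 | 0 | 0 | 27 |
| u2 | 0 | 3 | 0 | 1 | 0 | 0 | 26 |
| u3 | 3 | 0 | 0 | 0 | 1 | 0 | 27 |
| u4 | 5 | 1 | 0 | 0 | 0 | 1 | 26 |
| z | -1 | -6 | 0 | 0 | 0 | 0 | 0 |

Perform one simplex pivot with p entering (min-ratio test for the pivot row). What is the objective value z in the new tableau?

26/5

Ratio test on column p — row 1: 27/3 = 9; row 2: entry 0 ≤ 0; row 3: 27/3 = 9; row 4: 26/5 = 26/5. Minimum is 26/5 at row 4 (u4 leaves); pivot element 5.
Pivot on row 4; the z-row RHS becomes 0 − (-1)·(26/5) = 26/5.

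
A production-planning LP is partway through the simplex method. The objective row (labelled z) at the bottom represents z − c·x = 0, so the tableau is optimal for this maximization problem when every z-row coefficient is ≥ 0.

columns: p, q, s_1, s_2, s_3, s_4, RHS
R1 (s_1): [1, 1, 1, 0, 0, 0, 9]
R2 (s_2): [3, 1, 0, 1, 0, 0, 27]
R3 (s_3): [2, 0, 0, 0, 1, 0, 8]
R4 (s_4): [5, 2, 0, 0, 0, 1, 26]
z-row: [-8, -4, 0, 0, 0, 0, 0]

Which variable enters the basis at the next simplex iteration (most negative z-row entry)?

Negative z-row entries: p: -8, q: -4.
The most negative is -8 in column p, so p enters.

p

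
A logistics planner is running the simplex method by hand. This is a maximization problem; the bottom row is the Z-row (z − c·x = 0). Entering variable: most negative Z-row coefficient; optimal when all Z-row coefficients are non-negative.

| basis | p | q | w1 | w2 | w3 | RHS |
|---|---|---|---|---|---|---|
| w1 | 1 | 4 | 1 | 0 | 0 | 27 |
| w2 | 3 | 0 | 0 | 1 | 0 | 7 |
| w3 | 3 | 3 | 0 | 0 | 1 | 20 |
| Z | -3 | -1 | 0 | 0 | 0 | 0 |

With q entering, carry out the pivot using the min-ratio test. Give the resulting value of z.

20/3

Ratio test on column q — row 1: 27/4 = 27/4; row 2: entry 0 ≤ 0; row 3: 20/3 = 20/3. Minimum is 20/3 at row 3 (w3 leaves); pivot element 3.
Pivot on row 3; the Z-row RHS becomes 0 − (-1)·(20/3) = 20/3.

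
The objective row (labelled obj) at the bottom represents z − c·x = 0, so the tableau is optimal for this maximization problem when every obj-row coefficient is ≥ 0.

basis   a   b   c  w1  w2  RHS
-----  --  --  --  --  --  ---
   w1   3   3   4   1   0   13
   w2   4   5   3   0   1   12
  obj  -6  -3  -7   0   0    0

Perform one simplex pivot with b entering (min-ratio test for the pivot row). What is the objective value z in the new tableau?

36/5

Ratio test on column b — row 1: 13/3 = 13/3; row 2: 12/5 = 12/5. Minimum is 12/5 at row 2 (w2 leaves); pivot element 5.
Pivot on row 2; the obj-row RHS becomes 0 − (-3)·(12/5) = 36/5.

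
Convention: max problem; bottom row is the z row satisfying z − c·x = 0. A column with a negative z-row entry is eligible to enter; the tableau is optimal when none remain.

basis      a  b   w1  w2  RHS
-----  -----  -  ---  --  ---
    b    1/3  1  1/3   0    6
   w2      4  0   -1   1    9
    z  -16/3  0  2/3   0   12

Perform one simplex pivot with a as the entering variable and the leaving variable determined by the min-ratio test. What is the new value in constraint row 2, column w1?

-1/4

Ratio test on column a — row 1: 6/(1/3) = 18; row 2: 9/4 = 9/4. Minimum is 9/4 at row 2 (w2 leaves); pivot element 4.
Divide row 2 by 4; eliminate column a from the other rows.
In the new row 2, the w1 entry is the old entry divided by the pivot: (-1)/4 = -1/4.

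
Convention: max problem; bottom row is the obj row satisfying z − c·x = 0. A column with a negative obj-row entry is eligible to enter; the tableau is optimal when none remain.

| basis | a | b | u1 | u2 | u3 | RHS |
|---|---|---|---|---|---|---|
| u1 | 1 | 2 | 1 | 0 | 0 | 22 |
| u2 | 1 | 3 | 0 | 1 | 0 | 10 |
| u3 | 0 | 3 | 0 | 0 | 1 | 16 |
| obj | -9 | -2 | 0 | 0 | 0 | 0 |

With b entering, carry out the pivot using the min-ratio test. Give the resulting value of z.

20/3

Ratio test on column b — row 1: 22/2 = 11; row 2: 10/3 = 10/3; row 3: 16/3 = 16/3. Minimum is 10/3 at row 2 (u2 leaves); pivot element 3.
Pivot on row 2; the obj-row RHS becomes 0 − (-2)·(10/3) = 20/3.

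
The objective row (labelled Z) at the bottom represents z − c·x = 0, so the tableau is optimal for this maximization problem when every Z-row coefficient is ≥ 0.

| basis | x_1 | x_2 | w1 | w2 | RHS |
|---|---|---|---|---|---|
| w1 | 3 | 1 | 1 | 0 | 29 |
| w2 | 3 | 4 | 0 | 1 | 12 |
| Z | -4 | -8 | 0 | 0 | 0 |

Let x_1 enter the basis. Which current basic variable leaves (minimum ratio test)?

w2

Column x_1 entries and ratios — w1: 29/3 = 29/3; w2: 12/3 = 4.
Smallest ratio is 4 in the row of w2, so w2 leaves.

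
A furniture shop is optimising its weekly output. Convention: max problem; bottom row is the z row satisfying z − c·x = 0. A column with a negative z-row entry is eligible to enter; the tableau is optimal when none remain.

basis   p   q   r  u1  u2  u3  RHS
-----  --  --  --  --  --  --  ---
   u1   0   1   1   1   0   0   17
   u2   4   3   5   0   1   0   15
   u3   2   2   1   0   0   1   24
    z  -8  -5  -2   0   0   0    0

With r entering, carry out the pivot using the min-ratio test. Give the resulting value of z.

6

Ratio test on column r — row 1: 17/1 = 17; row 2: 15/5 = 3; row 3: 24/1 = 24. Minimum is 3 at row 2 (u2 leaves); pivot element 5.
Pivot on row 2; the z-row RHS becomes 0 − (-2)·3 = 6.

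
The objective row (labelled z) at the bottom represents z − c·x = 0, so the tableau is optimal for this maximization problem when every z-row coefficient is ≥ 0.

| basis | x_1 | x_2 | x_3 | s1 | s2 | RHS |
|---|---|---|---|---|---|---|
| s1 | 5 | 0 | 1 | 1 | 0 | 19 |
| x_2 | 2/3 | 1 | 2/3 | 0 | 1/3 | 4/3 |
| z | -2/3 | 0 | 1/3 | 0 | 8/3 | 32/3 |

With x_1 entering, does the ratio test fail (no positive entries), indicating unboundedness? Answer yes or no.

no

Column x_1 has positive entries in row(s) 1, 2, so the ratio test bounds it — not unbounded.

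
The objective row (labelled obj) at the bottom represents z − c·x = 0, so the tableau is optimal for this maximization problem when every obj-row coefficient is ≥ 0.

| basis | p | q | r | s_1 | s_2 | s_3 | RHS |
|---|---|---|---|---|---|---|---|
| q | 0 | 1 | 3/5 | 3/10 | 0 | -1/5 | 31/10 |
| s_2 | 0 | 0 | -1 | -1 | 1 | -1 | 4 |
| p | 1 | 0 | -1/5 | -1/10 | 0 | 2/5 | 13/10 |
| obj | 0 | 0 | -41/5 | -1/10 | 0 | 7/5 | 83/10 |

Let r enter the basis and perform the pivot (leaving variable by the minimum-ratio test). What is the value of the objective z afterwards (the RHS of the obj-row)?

152/3

Ratio test on column r — row 1: (31/10)/(3/5) = 31/6; row 2: entry -1 ≤ 0; row 3: entry -1/5 ≤ 0. Minimum is 31/6 at row 1 (q leaves); pivot element 3/5.
Pivot on row 1; the obj-row RHS becomes 83/10 − (-41/5)·(31/6) = 152/3.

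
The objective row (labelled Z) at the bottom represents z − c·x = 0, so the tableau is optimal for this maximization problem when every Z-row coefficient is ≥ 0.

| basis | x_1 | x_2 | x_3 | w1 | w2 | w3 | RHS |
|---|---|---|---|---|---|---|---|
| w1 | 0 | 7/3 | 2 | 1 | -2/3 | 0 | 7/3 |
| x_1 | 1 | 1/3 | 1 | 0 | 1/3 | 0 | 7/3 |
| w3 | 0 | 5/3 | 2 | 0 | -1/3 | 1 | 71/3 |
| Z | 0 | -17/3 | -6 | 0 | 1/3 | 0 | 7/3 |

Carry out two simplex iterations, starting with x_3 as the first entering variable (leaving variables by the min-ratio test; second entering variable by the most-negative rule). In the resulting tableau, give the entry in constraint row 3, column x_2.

-1/4

Ratio test on column x_3 — row 1: (7/3)/2 = 7/6; row 2: (7/3)/1 = 7/3; row 3: (71/3)/2 = 71/6. Minimum is 7/6 at row 1 (w1 leaves); pivot element 2.
Divide row 1 by 2; eliminate column x_3 from the other rows.
Second iteration: most negative Z-row entry is -5/3 in column w2, so w2 enters.
Ratio test on column w2 — row 1: entry -1/3 ≤ 0; row 2: (7/6)/(2/3) = 7/4; row 3: (64/3)/(1/3) = 64. Minimum is 7/4 at row 2 (x_1 leaves); pivot element 2/3.
Divide row 2 by 2/3; eliminate column w2 from the other rows.
After both pivots, the entry at constraint row 3, column x_2 is -1/4.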